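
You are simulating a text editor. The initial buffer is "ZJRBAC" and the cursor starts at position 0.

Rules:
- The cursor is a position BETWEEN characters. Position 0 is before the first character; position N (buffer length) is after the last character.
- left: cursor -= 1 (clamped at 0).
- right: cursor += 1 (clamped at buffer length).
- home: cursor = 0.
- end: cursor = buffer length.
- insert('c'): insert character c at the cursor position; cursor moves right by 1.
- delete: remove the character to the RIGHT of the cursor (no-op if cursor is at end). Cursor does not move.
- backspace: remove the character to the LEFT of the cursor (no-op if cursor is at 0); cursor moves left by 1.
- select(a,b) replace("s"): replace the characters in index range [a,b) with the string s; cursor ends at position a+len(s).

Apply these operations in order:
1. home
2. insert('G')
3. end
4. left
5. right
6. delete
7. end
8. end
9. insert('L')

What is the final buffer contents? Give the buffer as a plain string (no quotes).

After op 1 (home): buf='ZJRBAC' cursor=0
After op 2 (insert('G')): buf='GZJRBAC' cursor=1
After op 3 (end): buf='GZJRBAC' cursor=7
After op 4 (left): buf='GZJRBAC' cursor=6
After op 5 (right): buf='GZJRBAC' cursor=7
After op 6 (delete): buf='GZJRBAC' cursor=7
After op 7 (end): buf='GZJRBAC' cursor=7
After op 8 (end): buf='GZJRBAC' cursor=7
After op 9 (insert('L')): buf='GZJRBACL' cursor=8

Answer: GZJRBACL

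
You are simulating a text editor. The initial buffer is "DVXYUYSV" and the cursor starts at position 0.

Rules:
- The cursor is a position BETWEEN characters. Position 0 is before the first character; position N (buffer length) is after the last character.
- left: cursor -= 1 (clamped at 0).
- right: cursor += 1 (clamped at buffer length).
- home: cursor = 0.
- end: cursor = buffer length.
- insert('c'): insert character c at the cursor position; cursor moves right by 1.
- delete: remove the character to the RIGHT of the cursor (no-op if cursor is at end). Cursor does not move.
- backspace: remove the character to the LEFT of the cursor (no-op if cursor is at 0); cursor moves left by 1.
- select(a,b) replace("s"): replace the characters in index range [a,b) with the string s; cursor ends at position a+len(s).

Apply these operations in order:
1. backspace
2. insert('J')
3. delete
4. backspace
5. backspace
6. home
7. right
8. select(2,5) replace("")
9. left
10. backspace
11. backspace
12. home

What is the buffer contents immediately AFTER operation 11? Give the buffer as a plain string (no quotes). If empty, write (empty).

After op 1 (backspace): buf='DVXYUYSV' cursor=0
After op 2 (insert('J')): buf='JDVXYUYSV' cursor=1
After op 3 (delete): buf='JVXYUYSV' cursor=1
After op 4 (backspace): buf='VXYUYSV' cursor=0
After op 5 (backspace): buf='VXYUYSV' cursor=0
After op 6 (home): buf='VXYUYSV' cursor=0
After op 7 (right): buf='VXYUYSV' cursor=1
After op 8 (select(2,5) replace("")): buf='VXSV' cursor=2
After op 9 (left): buf='VXSV' cursor=1
After op 10 (backspace): buf='XSV' cursor=0
After op 11 (backspace): buf='XSV' cursor=0

Answer: XSV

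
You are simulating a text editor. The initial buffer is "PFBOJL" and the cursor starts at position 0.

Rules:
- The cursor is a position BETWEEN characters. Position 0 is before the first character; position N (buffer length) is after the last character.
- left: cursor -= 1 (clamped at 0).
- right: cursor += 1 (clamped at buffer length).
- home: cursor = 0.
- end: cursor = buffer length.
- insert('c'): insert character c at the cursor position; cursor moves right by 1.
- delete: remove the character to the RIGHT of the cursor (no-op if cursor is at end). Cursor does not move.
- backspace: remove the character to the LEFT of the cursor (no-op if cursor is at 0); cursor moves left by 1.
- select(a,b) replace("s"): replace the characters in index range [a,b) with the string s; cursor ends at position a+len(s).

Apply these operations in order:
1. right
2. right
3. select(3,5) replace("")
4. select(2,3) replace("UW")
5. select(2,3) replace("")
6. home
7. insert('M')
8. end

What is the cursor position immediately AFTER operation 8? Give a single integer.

Answer: 5

Derivation:
After op 1 (right): buf='PFBOJL' cursor=1
After op 2 (right): buf='PFBOJL' cursor=2
After op 3 (select(3,5) replace("")): buf='PFBL' cursor=3
After op 4 (select(2,3) replace("UW")): buf='PFUWL' cursor=4
After op 5 (select(2,3) replace("")): buf='PFWL' cursor=2
After op 6 (home): buf='PFWL' cursor=0
After op 7 (insert('M')): buf='MPFWL' cursor=1
After op 8 (end): buf='MPFWL' cursor=5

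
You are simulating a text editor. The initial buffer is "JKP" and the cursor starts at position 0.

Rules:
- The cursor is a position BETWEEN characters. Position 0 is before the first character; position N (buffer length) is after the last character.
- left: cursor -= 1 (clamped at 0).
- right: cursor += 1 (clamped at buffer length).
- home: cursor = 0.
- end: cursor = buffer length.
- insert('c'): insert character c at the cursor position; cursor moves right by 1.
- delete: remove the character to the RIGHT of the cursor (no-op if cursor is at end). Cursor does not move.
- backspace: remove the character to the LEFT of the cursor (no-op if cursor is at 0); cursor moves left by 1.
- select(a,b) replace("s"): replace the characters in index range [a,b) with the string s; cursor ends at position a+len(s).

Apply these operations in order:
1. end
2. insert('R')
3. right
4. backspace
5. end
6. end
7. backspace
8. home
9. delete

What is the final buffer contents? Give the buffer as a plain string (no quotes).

After op 1 (end): buf='JKP' cursor=3
After op 2 (insert('R')): buf='JKPR' cursor=4
After op 3 (right): buf='JKPR' cursor=4
After op 4 (backspace): buf='JKP' cursor=3
After op 5 (end): buf='JKP' cursor=3
After op 6 (end): buf='JKP' cursor=3
After op 7 (backspace): buf='JK' cursor=2
After op 8 (home): buf='JK' cursor=0
After op 9 (delete): buf='K' cursor=0

Answer: K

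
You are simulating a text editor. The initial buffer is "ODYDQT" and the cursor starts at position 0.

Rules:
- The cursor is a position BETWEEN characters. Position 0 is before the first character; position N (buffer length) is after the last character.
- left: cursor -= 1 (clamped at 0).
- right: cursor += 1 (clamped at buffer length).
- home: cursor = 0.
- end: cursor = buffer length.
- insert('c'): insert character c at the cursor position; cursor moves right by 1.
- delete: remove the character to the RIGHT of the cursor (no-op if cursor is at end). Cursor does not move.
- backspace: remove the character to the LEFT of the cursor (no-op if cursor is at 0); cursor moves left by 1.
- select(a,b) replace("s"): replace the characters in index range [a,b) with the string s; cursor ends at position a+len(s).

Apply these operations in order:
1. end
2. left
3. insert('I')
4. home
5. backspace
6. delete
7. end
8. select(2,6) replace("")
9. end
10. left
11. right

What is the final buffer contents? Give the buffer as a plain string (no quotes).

Answer: DY

Derivation:
After op 1 (end): buf='ODYDQT' cursor=6
After op 2 (left): buf='ODYDQT' cursor=5
After op 3 (insert('I')): buf='ODYDQIT' cursor=6
After op 4 (home): buf='ODYDQIT' cursor=0
After op 5 (backspace): buf='ODYDQIT' cursor=0
After op 6 (delete): buf='DYDQIT' cursor=0
After op 7 (end): buf='DYDQIT' cursor=6
After op 8 (select(2,6) replace("")): buf='DY' cursor=2
After op 9 (end): buf='DY' cursor=2
After op 10 (left): buf='DY' cursor=1
After op 11 (right): buf='DY' cursor=2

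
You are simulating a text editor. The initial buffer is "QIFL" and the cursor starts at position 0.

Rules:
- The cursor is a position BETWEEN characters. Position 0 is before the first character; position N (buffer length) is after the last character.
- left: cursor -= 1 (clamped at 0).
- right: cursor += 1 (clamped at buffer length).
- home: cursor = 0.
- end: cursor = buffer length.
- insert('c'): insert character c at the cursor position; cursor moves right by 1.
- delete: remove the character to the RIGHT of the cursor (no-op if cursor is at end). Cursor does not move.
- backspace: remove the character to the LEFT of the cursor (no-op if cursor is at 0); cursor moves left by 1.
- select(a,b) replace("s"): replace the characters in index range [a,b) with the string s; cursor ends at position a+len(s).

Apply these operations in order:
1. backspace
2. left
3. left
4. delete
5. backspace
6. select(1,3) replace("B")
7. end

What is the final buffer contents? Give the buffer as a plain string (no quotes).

Answer: IB

Derivation:
After op 1 (backspace): buf='QIFL' cursor=0
After op 2 (left): buf='QIFL' cursor=0
After op 3 (left): buf='QIFL' cursor=0
After op 4 (delete): buf='IFL' cursor=0
After op 5 (backspace): buf='IFL' cursor=0
After op 6 (select(1,3) replace("B")): buf='IB' cursor=2
After op 7 (end): buf='IB' cursor=2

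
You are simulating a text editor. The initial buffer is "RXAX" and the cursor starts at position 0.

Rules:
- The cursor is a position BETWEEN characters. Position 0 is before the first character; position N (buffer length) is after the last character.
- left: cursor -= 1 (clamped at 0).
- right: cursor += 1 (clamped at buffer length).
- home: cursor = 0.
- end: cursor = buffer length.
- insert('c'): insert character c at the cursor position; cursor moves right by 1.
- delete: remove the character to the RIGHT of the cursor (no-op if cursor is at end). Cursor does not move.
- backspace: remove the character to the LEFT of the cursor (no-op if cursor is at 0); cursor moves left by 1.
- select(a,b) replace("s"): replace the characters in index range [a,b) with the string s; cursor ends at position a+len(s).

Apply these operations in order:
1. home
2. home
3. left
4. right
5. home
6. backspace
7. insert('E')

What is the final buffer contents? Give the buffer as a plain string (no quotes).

Answer: ERXAX

Derivation:
After op 1 (home): buf='RXAX' cursor=0
After op 2 (home): buf='RXAX' cursor=0
After op 3 (left): buf='RXAX' cursor=0
After op 4 (right): buf='RXAX' cursor=1
After op 5 (home): buf='RXAX' cursor=0
After op 6 (backspace): buf='RXAX' cursor=0
After op 7 (insert('E')): buf='ERXAX' cursor=1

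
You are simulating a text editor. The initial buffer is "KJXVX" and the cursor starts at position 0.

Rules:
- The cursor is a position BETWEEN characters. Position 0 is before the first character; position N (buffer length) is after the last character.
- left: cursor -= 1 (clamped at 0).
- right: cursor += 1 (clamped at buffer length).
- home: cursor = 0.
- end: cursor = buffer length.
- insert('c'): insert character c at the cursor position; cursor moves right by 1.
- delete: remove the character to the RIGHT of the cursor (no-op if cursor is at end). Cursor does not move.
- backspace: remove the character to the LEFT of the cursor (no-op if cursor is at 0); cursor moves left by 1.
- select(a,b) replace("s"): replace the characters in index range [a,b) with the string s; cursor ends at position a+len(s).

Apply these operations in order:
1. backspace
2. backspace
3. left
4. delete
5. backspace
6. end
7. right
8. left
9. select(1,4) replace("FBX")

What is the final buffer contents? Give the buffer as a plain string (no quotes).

Answer: JFBX

Derivation:
After op 1 (backspace): buf='KJXVX' cursor=0
After op 2 (backspace): buf='KJXVX' cursor=0
After op 3 (left): buf='KJXVX' cursor=0
After op 4 (delete): buf='JXVX' cursor=0
After op 5 (backspace): buf='JXVX' cursor=0
After op 6 (end): buf='JXVX' cursor=4
After op 7 (right): buf='JXVX' cursor=4
After op 8 (left): buf='JXVX' cursor=3
After op 9 (select(1,4) replace("FBX")): buf='JFBX' cursor=4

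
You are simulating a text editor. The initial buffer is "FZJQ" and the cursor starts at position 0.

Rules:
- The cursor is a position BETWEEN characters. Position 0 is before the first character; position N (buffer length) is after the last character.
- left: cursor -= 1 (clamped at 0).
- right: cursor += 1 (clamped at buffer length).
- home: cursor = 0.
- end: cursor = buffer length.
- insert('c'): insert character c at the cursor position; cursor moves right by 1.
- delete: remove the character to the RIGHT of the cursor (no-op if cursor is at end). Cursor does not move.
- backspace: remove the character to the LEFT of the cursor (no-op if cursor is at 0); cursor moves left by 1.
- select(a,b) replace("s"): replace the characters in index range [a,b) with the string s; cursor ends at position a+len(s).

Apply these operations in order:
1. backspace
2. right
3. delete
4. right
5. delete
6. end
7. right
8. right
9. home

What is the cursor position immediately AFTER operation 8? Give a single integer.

After op 1 (backspace): buf='FZJQ' cursor=0
After op 2 (right): buf='FZJQ' cursor=1
After op 3 (delete): buf='FJQ' cursor=1
After op 4 (right): buf='FJQ' cursor=2
After op 5 (delete): buf='FJ' cursor=2
After op 6 (end): buf='FJ' cursor=2
After op 7 (right): buf='FJ' cursor=2
After op 8 (right): buf='FJ' cursor=2

Answer: 2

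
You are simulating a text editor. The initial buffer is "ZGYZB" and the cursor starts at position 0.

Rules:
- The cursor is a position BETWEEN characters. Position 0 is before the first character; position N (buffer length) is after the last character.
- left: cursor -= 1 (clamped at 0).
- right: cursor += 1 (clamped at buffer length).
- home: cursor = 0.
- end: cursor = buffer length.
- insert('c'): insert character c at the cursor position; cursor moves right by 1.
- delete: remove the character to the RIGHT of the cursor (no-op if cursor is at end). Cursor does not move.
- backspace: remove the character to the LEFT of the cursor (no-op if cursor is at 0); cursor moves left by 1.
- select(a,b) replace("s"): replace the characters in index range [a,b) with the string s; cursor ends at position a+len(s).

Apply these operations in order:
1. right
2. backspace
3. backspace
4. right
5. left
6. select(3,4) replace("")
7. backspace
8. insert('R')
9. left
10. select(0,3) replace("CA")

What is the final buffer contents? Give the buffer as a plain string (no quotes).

After op 1 (right): buf='ZGYZB' cursor=1
After op 2 (backspace): buf='GYZB' cursor=0
After op 3 (backspace): buf='GYZB' cursor=0
After op 4 (right): buf='GYZB' cursor=1
After op 5 (left): buf='GYZB' cursor=0
After op 6 (select(3,4) replace("")): buf='GYZ' cursor=3
After op 7 (backspace): buf='GY' cursor=2
After op 8 (insert('R')): buf='GYR' cursor=3
After op 9 (left): buf='GYR' cursor=2
After op 10 (select(0,3) replace("CA")): buf='CA' cursor=2

Answer: CA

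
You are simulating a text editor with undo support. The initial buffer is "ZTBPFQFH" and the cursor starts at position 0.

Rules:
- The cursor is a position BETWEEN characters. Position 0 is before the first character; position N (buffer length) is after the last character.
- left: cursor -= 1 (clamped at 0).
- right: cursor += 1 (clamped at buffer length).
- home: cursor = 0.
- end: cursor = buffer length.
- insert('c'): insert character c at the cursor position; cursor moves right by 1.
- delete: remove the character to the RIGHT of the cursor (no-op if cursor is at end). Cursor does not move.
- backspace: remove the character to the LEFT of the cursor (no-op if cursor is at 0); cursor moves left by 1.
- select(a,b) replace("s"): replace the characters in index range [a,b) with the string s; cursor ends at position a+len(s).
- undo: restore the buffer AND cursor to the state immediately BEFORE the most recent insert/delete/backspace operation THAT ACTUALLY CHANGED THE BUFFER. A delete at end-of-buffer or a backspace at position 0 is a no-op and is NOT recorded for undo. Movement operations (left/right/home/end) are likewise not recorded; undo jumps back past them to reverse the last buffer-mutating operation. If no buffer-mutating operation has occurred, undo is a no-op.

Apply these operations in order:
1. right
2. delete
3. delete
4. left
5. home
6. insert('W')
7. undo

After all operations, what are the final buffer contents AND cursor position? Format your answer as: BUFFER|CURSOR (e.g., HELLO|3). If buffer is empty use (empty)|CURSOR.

After op 1 (right): buf='ZTBPFQFH' cursor=1
After op 2 (delete): buf='ZBPFQFH' cursor=1
After op 3 (delete): buf='ZPFQFH' cursor=1
After op 4 (left): buf='ZPFQFH' cursor=0
After op 5 (home): buf='ZPFQFH' cursor=0
After op 6 (insert('W')): buf='WZPFQFH' cursor=1
After op 7 (undo): buf='ZPFQFH' cursor=0

Answer: ZPFQFH|0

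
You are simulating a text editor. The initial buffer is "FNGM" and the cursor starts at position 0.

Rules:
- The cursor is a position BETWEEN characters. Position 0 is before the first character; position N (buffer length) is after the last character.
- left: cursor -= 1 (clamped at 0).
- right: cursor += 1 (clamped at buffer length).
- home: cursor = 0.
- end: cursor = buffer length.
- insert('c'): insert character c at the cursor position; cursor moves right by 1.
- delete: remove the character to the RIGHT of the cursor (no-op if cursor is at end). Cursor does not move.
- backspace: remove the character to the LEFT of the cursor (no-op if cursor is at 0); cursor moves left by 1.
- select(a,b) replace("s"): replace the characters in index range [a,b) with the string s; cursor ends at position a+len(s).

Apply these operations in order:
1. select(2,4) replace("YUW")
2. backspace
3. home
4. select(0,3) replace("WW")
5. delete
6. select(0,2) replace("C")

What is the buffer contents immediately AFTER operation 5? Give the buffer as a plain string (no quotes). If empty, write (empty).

Answer: WW

Derivation:
After op 1 (select(2,4) replace("YUW")): buf='FNYUW' cursor=5
After op 2 (backspace): buf='FNYU' cursor=4
After op 3 (home): buf='FNYU' cursor=0
After op 4 (select(0,3) replace("WW")): buf='WWU' cursor=2
After op 5 (delete): buf='WW' cursor=2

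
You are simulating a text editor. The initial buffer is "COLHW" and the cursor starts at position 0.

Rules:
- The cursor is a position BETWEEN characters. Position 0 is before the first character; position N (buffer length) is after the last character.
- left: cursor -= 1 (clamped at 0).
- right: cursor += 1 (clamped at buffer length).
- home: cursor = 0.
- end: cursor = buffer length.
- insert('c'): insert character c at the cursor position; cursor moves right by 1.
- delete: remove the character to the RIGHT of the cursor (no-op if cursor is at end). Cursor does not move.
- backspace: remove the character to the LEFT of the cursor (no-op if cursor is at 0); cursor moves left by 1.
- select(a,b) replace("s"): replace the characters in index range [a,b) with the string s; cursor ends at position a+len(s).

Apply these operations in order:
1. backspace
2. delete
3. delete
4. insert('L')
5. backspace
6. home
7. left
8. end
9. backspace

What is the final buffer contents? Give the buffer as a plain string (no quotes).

After op 1 (backspace): buf='COLHW' cursor=0
After op 2 (delete): buf='OLHW' cursor=0
After op 3 (delete): buf='LHW' cursor=0
After op 4 (insert('L')): buf='LLHW' cursor=1
After op 5 (backspace): buf='LHW' cursor=0
After op 6 (home): buf='LHW' cursor=0
After op 7 (left): buf='LHW' cursor=0
After op 8 (end): buf='LHW' cursor=3
After op 9 (backspace): buf='LH' cursor=2

Answer: LH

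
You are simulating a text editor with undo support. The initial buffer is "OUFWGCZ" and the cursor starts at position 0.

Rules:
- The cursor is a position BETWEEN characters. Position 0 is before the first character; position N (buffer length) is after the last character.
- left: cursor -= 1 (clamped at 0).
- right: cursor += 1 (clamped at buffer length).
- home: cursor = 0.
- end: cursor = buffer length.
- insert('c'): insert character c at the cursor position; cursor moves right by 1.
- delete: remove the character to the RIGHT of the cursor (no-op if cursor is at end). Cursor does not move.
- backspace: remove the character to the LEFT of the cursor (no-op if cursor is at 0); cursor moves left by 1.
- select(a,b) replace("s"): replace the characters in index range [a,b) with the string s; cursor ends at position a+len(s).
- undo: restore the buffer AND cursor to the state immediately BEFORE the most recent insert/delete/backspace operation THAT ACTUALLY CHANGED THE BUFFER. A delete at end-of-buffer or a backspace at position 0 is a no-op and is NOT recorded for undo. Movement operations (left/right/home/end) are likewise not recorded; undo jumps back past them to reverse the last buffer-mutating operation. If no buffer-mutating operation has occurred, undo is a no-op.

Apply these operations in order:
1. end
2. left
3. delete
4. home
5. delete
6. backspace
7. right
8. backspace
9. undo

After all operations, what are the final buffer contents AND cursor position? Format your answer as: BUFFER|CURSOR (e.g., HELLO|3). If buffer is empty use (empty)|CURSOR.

After op 1 (end): buf='OUFWGCZ' cursor=7
After op 2 (left): buf='OUFWGCZ' cursor=6
After op 3 (delete): buf='OUFWGC' cursor=6
After op 4 (home): buf='OUFWGC' cursor=0
After op 5 (delete): buf='UFWGC' cursor=0
After op 6 (backspace): buf='UFWGC' cursor=0
After op 7 (right): buf='UFWGC' cursor=1
After op 8 (backspace): buf='FWGC' cursor=0
After op 9 (undo): buf='UFWGC' cursor=1

Answer: UFWGC|1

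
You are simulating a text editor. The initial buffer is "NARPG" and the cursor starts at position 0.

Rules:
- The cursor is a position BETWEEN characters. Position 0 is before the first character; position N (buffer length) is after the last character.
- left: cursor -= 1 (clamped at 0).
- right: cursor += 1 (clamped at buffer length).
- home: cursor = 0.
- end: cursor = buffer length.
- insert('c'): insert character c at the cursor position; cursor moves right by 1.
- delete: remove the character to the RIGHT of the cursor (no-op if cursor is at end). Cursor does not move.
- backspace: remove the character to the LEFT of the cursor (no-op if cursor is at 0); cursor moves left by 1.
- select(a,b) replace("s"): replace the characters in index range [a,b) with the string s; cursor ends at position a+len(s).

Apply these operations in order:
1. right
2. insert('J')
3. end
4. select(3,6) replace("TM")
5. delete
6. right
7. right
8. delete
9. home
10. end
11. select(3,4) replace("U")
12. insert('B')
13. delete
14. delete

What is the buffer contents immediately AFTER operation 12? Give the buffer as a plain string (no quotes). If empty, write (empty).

Answer: NJAUBM

Derivation:
After op 1 (right): buf='NARPG' cursor=1
After op 2 (insert('J')): buf='NJARPG' cursor=2
After op 3 (end): buf='NJARPG' cursor=6
After op 4 (select(3,6) replace("TM")): buf='NJATM' cursor=5
After op 5 (delete): buf='NJATM' cursor=5
After op 6 (right): buf='NJATM' cursor=5
After op 7 (right): buf='NJATM' cursor=5
After op 8 (delete): buf='NJATM' cursor=5
After op 9 (home): buf='NJATM' cursor=0
After op 10 (end): buf='NJATM' cursor=5
After op 11 (select(3,4) replace("U")): buf='NJAUM' cursor=4
After op 12 (insert('B')): buf='NJAUBM' cursor=5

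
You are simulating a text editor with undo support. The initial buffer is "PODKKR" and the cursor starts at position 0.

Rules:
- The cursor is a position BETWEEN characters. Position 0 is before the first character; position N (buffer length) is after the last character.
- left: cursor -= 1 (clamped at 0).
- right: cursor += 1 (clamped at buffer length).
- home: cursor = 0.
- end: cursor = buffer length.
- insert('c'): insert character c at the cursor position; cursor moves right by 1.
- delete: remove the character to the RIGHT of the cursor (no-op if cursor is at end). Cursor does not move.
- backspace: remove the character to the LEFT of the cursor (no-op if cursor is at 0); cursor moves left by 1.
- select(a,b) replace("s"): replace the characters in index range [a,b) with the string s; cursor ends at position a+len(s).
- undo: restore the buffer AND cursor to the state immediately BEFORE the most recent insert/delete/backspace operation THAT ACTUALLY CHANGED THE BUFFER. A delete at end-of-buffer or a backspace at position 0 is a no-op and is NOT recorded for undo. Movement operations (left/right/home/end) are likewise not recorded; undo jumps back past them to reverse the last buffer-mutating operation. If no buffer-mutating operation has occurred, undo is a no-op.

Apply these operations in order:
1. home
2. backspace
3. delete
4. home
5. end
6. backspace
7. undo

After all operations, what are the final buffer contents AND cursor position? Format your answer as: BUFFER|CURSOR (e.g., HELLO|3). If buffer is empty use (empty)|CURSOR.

Answer: ODKKR|5

Derivation:
After op 1 (home): buf='PODKKR' cursor=0
After op 2 (backspace): buf='PODKKR' cursor=0
After op 3 (delete): buf='ODKKR' cursor=0
After op 4 (home): buf='ODKKR' cursor=0
After op 5 (end): buf='ODKKR' cursor=5
After op 6 (backspace): buf='ODKK' cursor=4
After op 7 (undo): buf='ODKKR' cursor=5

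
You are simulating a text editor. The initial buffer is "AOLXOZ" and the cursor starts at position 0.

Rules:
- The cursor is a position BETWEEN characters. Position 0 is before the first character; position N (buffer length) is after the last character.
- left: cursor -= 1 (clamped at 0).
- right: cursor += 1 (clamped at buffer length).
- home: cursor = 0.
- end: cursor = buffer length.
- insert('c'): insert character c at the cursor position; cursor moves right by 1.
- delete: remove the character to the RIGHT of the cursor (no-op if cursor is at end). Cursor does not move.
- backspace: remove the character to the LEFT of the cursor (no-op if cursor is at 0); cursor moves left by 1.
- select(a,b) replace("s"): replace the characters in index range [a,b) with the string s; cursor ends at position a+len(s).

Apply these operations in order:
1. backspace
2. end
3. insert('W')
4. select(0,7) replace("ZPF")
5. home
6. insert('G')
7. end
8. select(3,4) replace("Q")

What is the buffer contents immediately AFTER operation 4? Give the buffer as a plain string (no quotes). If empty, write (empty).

Answer: ZPF

Derivation:
After op 1 (backspace): buf='AOLXOZ' cursor=0
After op 2 (end): buf='AOLXOZ' cursor=6
After op 3 (insert('W')): buf='AOLXOZW' cursor=7
After op 4 (select(0,7) replace("ZPF")): buf='ZPF' cursor=3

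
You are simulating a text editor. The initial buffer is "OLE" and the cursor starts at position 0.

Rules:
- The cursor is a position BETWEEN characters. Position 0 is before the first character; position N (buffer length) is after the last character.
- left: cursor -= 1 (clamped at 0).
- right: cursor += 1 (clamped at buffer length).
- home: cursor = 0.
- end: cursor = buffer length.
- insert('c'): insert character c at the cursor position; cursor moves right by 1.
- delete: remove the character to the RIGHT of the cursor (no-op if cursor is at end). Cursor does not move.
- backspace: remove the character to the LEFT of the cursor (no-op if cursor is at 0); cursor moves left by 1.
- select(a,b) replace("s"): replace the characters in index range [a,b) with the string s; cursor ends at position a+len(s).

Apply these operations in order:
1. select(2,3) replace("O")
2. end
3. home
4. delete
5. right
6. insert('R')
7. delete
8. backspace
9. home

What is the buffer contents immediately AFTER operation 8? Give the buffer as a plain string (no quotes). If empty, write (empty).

Answer: L

Derivation:
After op 1 (select(2,3) replace("O")): buf='OLO' cursor=3
After op 2 (end): buf='OLO' cursor=3
After op 3 (home): buf='OLO' cursor=0
After op 4 (delete): buf='LO' cursor=0
After op 5 (right): buf='LO' cursor=1
After op 6 (insert('R')): buf='LRO' cursor=2
After op 7 (delete): buf='LR' cursor=2
After op 8 (backspace): buf='L' cursor=1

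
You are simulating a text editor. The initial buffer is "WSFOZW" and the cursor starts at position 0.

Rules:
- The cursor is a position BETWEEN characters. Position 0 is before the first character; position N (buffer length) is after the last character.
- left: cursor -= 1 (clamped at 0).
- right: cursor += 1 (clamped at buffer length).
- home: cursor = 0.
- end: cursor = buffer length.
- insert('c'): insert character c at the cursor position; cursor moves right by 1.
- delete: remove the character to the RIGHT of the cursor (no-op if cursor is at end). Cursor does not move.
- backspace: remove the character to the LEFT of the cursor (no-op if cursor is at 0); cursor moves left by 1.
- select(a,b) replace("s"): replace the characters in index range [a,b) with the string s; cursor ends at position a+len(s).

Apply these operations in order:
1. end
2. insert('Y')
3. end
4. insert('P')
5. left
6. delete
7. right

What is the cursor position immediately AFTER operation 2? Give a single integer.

After op 1 (end): buf='WSFOZW' cursor=6
After op 2 (insert('Y')): buf='WSFOZWY' cursor=7

Answer: 7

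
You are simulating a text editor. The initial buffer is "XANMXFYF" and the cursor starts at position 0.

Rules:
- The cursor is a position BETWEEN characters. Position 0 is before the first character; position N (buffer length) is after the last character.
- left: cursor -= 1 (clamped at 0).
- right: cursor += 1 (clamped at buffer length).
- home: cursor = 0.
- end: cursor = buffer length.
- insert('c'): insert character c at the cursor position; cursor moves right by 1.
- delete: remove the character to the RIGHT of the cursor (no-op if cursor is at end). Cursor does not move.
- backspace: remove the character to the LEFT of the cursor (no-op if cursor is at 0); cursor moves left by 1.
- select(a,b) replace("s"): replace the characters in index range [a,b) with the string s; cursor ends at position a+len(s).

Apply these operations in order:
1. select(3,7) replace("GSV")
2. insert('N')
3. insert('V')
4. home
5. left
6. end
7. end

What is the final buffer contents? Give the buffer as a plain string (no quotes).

After op 1 (select(3,7) replace("GSV")): buf='XANGSVF' cursor=6
After op 2 (insert('N')): buf='XANGSVNF' cursor=7
After op 3 (insert('V')): buf='XANGSVNVF' cursor=8
After op 4 (home): buf='XANGSVNVF' cursor=0
After op 5 (left): buf='XANGSVNVF' cursor=0
After op 6 (end): buf='XANGSVNVF' cursor=9
After op 7 (end): buf='XANGSVNVF' cursor=9

Answer: XANGSVNVF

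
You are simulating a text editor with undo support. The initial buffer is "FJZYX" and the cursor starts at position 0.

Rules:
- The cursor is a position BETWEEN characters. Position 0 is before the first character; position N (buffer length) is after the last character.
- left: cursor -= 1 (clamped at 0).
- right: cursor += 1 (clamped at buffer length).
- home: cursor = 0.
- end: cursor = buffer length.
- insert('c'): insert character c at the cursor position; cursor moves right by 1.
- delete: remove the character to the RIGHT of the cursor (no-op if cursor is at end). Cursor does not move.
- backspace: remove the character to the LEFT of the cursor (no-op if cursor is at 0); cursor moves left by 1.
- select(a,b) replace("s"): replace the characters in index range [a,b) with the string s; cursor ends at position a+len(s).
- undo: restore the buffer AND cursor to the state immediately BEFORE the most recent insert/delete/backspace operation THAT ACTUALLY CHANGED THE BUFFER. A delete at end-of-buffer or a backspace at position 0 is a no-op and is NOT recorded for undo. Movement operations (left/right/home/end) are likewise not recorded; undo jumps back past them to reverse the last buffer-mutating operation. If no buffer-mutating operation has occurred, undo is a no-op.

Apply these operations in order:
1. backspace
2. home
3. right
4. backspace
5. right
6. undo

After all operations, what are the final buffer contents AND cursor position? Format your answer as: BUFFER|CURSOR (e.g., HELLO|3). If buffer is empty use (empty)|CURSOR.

Answer: FJZYX|1

Derivation:
After op 1 (backspace): buf='FJZYX' cursor=0
After op 2 (home): buf='FJZYX' cursor=0
After op 3 (right): buf='FJZYX' cursor=1
After op 4 (backspace): buf='JZYX' cursor=0
After op 5 (right): buf='JZYX' cursor=1
After op 6 (undo): buf='FJZYX' cursor=1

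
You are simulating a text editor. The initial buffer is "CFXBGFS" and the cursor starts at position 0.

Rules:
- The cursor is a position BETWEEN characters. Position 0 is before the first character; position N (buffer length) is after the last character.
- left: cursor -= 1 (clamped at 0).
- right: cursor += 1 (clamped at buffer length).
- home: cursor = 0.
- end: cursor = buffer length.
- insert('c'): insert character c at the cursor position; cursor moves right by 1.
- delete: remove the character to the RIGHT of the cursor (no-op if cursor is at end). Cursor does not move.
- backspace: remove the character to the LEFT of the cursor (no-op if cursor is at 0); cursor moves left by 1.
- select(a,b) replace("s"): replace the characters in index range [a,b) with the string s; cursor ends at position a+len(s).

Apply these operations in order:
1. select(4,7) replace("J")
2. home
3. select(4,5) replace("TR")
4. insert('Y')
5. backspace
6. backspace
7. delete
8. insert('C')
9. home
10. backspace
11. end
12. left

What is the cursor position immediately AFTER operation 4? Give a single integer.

Answer: 7

Derivation:
After op 1 (select(4,7) replace("J")): buf='CFXBJ' cursor=5
After op 2 (home): buf='CFXBJ' cursor=0
After op 3 (select(4,5) replace("TR")): buf='CFXBTR' cursor=6
After op 4 (insert('Y')): buf='CFXBTRY' cursor=7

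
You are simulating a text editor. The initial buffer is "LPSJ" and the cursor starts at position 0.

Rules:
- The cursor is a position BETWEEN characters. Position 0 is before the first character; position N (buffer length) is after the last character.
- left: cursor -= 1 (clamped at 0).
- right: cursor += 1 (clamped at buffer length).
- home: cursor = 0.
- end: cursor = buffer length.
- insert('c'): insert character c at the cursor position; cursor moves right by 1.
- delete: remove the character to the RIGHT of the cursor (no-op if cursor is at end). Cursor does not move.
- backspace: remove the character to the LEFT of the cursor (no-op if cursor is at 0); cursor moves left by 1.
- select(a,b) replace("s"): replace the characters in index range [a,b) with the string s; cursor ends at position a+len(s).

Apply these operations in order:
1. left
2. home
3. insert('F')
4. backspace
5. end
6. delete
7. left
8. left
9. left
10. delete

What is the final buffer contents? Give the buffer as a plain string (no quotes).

After op 1 (left): buf='LPSJ' cursor=0
After op 2 (home): buf='LPSJ' cursor=0
After op 3 (insert('F')): buf='FLPSJ' cursor=1
After op 4 (backspace): buf='LPSJ' cursor=0
After op 5 (end): buf='LPSJ' cursor=4
After op 6 (delete): buf='LPSJ' cursor=4
After op 7 (left): buf='LPSJ' cursor=3
After op 8 (left): buf='LPSJ' cursor=2
After op 9 (left): buf='LPSJ' cursor=1
After op 10 (delete): buf='LSJ' cursor=1

Answer: LSJ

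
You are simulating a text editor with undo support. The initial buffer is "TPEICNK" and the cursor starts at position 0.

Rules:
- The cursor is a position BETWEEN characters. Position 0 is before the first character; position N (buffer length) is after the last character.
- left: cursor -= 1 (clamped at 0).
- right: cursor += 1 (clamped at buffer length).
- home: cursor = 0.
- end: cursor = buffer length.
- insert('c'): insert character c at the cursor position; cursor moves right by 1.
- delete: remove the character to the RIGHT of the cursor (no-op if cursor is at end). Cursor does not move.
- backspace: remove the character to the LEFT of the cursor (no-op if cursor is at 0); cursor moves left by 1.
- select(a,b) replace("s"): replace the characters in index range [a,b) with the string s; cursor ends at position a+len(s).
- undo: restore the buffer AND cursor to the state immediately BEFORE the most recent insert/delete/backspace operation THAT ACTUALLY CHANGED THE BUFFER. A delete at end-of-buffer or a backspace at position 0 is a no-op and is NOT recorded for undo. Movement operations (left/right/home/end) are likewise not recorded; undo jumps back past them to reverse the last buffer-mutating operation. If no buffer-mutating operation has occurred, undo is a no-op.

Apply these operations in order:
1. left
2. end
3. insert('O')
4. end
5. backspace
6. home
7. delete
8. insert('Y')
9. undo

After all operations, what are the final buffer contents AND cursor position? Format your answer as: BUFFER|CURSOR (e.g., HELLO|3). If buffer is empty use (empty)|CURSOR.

Answer: PEICNK|0

Derivation:
After op 1 (left): buf='TPEICNK' cursor=0
After op 2 (end): buf='TPEICNK' cursor=7
After op 3 (insert('O')): buf='TPEICNKO' cursor=8
After op 4 (end): buf='TPEICNKO' cursor=8
After op 5 (backspace): buf='TPEICNK' cursor=7
After op 6 (home): buf='TPEICNK' cursor=0
After op 7 (delete): buf='PEICNK' cursor=0
After op 8 (insert('Y')): buf='YPEICNK' cursor=1
After op 9 (undo): buf='PEICNK' cursor=0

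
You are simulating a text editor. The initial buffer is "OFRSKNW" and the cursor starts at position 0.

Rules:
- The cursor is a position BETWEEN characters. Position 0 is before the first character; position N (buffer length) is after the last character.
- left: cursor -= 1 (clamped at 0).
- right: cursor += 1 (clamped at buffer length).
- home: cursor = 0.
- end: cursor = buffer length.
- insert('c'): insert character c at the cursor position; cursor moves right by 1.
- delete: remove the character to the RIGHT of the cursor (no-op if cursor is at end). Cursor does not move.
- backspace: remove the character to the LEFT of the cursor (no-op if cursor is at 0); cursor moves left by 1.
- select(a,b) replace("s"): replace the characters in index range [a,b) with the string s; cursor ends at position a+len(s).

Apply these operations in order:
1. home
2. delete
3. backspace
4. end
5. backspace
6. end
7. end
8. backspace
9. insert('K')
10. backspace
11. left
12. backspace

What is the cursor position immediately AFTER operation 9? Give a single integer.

Answer: 5

Derivation:
After op 1 (home): buf='OFRSKNW' cursor=0
After op 2 (delete): buf='FRSKNW' cursor=0
After op 3 (backspace): buf='FRSKNW' cursor=0
After op 4 (end): buf='FRSKNW' cursor=6
After op 5 (backspace): buf='FRSKN' cursor=5
After op 6 (end): buf='FRSKN' cursor=5
After op 7 (end): buf='FRSKN' cursor=5
After op 8 (backspace): buf='FRSK' cursor=4
After op 9 (insert('K')): buf='FRSKK' cursor=5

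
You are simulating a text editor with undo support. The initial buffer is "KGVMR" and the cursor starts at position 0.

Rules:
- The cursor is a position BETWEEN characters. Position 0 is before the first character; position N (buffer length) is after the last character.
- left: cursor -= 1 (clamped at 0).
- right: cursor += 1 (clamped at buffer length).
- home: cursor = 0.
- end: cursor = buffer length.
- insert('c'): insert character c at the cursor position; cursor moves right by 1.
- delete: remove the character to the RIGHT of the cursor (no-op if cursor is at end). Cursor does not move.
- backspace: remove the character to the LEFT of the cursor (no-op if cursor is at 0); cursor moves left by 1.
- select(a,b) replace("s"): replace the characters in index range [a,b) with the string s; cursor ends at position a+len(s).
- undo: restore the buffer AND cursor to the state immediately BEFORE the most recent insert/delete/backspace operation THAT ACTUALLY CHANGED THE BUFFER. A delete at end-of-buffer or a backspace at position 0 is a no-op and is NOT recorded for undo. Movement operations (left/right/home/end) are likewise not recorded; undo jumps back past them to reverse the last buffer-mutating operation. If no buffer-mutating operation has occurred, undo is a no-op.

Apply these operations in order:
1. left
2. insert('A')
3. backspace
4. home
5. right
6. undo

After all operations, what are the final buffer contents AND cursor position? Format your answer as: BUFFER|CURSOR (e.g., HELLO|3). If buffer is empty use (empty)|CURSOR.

After op 1 (left): buf='KGVMR' cursor=0
After op 2 (insert('A')): buf='AKGVMR' cursor=1
After op 3 (backspace): buf='KGVMR' cursor=0
After op 4 (home): buf='KGVMR' cursor=0
After op 5 (right): buf='KGVMR' cursor=1
After op 6 (undo): buf='AKGVMR' cursor=1

Answer: AKGVMR|1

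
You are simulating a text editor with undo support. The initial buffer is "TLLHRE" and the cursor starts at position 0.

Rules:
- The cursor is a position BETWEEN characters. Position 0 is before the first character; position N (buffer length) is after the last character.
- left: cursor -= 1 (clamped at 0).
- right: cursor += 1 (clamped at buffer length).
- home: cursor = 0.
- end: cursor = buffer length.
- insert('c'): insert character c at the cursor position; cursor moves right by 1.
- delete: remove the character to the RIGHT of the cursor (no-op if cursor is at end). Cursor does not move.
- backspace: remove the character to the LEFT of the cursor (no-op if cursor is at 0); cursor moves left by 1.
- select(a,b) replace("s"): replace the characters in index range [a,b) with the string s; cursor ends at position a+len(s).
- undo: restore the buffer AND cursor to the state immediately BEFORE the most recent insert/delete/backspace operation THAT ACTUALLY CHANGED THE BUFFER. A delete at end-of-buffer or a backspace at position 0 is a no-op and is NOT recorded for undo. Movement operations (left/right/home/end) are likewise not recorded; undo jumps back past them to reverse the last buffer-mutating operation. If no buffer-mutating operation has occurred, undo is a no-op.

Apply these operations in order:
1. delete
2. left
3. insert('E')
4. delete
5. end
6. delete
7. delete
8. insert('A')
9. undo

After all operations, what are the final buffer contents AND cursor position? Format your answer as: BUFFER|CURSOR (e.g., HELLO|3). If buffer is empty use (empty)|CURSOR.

After op 1 (delete): buf='LLHRE' cursor=0
After op 2 (left): buf='LLHRE' cursor=0
After op 3 (insert('E')): buf='ELLHRE' cursor=1
After op 4 (delete): buf='ELHRE' cursor=1
After op 5 (end): buf='ELHRE' cursor=5
After op 6 (delete): buf='ELHRE' cursor=5
After op 7 (delete): buf='ELHRE' cursor=5
After op 8 (insert('A')): buf='ELHREA' cursor=6
After op 9 (undo): buf='ELHRE' cursor=5

Answer: ELHRE|5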